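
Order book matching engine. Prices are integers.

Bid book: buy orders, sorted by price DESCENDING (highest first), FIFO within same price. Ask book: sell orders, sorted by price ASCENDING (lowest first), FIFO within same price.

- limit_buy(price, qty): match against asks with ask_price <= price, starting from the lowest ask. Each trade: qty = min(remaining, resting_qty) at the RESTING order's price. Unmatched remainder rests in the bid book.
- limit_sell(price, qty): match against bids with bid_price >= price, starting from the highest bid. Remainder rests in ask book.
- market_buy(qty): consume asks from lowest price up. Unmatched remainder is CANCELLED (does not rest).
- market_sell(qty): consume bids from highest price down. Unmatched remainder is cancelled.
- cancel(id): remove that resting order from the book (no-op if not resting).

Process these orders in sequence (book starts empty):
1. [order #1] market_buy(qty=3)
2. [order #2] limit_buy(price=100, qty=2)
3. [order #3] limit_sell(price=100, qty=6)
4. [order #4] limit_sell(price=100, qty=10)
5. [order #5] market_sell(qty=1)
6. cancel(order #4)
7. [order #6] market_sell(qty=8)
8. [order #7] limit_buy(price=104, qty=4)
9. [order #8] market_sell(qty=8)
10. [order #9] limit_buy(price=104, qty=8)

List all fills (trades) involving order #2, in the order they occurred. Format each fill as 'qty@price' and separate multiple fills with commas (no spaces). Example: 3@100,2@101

After op 1 [order #1] market_buy(qty=3): fills=none; bids=[-] asks=[-]
After op 2 [order #2] limit_buy(price=100, qty=2): fills=none; bids=[#2:2@100] asks=[-]
After op 3 [order #3] limit_sell(price=100, qty=6): fills=#2x#3:2@100; bids=[-] asks=[#3:4@100]
After op 4 [order #4] limit_sell(price=100, qty=10): fills=none; bids=[-] asks=[#3:4@100 #4:10@100]
After op 5 [order #5] market_sell(qty=1): fills=none; bids=[-] asks=[#3:4@100 #4:10@100]
After op 6 cancel(order #4): fills=none; bids=[-] asks=[#3:4@100]
After op 7 [order #6] market_sell(qty=8): fills=none; bids=[-] asks=[#3:4@100]
After op 8 [order #7] limit_buy(price=104, qty=4): fills=#7x#3:4@100; bids=[-] asks=[-]
After op 9 [order #8] market_sell(qty=8): fills=none; bids=[-] asks=[-]
After op 10 [order #9] limit_buy(price=104, qty=8): fills=none; bids=[#9:8@104] asks=[-]

Answer: 2@100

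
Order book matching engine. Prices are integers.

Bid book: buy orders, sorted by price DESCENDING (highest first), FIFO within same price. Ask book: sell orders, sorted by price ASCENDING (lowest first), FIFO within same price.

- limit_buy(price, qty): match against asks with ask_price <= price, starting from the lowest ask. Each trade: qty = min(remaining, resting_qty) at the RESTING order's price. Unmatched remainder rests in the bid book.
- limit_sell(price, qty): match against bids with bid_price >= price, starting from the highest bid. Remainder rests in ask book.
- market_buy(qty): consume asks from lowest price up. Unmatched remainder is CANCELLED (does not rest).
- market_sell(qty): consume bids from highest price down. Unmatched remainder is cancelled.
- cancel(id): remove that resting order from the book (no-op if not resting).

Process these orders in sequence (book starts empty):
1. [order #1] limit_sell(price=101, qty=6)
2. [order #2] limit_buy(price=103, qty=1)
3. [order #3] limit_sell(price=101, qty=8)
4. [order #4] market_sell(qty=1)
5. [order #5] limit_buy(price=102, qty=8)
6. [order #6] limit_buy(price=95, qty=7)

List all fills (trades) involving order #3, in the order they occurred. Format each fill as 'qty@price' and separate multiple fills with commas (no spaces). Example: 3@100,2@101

Answer: 3@101

Derivation:
After op 1 [order #1] limit_sell(price=101, qty=6): fills=none; bids=[-] asks=[#1:6@101]
After op 2 [order #2] limit_buy(price=103, qty=1): fills=#2x#1:1@101; bids=[-] asks=[#1:5@101]
After op 3 [order #3] limit_sell(price=101, qty=8): fills=none; bids=[-] asks=[#1:5@101 #3:8@101]
After op 4 [order #4] market_sell(qty=1): fills=none; bids=[-] asks=[#1:5@101 #3:8@101]
After op 5 [order #5] limit_buy(price=102, qty=8): fills=#5x#1:5@101 #5x#3:3@101; bids=[-] asks=[#3:5@101]
After op 6 [order #6] limit_buy(price=95, qty=7): fills=none; bids=[#6:7@95] asks=[#3:5@101]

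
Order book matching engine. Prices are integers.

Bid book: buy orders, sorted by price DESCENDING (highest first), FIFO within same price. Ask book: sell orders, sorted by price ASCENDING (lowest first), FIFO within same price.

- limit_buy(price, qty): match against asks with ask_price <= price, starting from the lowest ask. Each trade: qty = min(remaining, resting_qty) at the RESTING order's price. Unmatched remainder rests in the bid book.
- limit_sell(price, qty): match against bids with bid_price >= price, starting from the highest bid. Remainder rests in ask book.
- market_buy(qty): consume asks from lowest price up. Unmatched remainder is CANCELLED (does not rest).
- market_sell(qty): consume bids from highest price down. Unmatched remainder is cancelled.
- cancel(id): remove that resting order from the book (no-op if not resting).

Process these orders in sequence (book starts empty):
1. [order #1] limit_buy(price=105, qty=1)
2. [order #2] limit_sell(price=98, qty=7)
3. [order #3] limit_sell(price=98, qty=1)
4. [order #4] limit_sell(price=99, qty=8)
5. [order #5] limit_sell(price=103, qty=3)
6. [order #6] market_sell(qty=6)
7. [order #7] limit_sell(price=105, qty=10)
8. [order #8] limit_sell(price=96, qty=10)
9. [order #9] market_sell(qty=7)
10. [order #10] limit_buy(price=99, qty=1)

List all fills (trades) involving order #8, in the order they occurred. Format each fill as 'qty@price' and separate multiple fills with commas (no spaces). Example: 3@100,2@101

After op 1 [order #1] limit_buy(price=105, qty=1): fills=none; bids=[#1:1@105] asks=[-]
After op 2 [order #2] limit_sell(price=98, qty=7): fills=#1x#2:1@105; bids=[-] asks=[#2:6@98]
After op 3 [order #3] limit_sell(price=98, qty=1): fills=none; bids=[-] asks=[#2:6@98 #3:1@98]
After op 4 [order #4] limit_sell(price=99, qty=8): fills=none; bids=[-] asks=[#2:6@98 #3:1@98 #4:8@99]
After op 5 [order #5] limit_sell(price=103, qty=3): fills=none; bids=[-] asks=[#2:6@98 #3:1@98 #4:8@99 #5:3@103]
After op 6 [order #6] market_sell(qty=6): fills=none; bids=[-] asks=[#2:6@98 #3:1@98 #4:8@99 #5:3@103]
After op 7 [order #7] limit_sell(price=105, qty=10): fills=none; bids=[-] asks=[#2:6@98 #3:1@98 #4:8@99 #5:3@103 #7:10@105]
After op 8 [order #8] limit_sell(price=96, qty=10): fills=none; bids=[-] asks=[#8:10@96 #2:6@98 #3:1@98 #4:8@99 #5:3@103 #7:10@105]
After op 9 [order #9] market_sell(qty=7): fills=none; bids=[-] asks=[#8:10@96 #2:6@98 #3:1@98 #4:8@99 #5:3@103 #7:10@105]
After op 10 [order #10] limit_buy(price=99, qty=1): fills=#10x#8:1@96; bids=[-] asks=[#8:9@96 #2:6@98 #3:1@98 #4:8@99 #5:3@103 #7:10@105]

Answer: 1@96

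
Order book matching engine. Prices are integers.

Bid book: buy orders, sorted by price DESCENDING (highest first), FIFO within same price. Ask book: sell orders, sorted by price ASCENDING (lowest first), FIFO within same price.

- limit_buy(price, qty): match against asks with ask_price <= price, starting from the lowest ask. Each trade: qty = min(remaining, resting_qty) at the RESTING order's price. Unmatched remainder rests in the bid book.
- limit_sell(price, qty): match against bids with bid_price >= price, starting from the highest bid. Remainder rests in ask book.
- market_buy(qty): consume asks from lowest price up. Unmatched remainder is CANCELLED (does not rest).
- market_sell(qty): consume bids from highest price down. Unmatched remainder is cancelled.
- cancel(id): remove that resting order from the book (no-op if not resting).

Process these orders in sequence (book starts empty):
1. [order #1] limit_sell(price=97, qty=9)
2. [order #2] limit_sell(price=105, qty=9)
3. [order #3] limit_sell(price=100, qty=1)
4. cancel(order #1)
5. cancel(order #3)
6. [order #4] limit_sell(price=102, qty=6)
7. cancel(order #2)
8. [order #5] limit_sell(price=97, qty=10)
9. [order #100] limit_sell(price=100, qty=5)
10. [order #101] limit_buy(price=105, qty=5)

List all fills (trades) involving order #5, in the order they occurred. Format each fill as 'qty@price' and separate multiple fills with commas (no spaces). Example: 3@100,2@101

After op 1 [order #1] limit_sell(price=97, qty=9): fills=none; bids=[-] asks=[#1:9@97]
After op 2 [order #2] limit_sell(price=105, qty=9): fills=none; bids=[-] asks=[#1:9@97 #2:9@105]
After op 3 [order #3] limit_sell(price=100, qty=1): fills=none; bids=[-] asks=[#1:9@97 #3:1@100 #2:9@105]
After op 4 cancel(order #1): fills=none; bids=[-] asks=[#3:1@100 #2:9@105]
After op 5 cancel(order #3): fills=none; bids=[-] asks=[#2:9@105]
After op 6 [order #4] limit_sell(price=102, qty=6): fills=none; bids=[-] asks=[#4:6@102 #2:9@105]
After op 7 cancel(order #2): fills=none; bids=[-] asks=[#4:6@102]
After op 8 [order #5] limit_sell(price=97, qty=10): fills=none; bids=[-] asks=[#5:10@97 #4:6@102]
After op 9 [order #100] limit_sell(price=100, qty=5): fills=none; bids=[-] asks=[#5:10@97 #100:5@100 #4:6@102]
After op 10 [order #101] limit_buy(price=105, qty=5): fills=#101x#5:5@97; bids=[-] asks=[#5:5@97 #100:5@100 #4:6@102]

Answer: 5@97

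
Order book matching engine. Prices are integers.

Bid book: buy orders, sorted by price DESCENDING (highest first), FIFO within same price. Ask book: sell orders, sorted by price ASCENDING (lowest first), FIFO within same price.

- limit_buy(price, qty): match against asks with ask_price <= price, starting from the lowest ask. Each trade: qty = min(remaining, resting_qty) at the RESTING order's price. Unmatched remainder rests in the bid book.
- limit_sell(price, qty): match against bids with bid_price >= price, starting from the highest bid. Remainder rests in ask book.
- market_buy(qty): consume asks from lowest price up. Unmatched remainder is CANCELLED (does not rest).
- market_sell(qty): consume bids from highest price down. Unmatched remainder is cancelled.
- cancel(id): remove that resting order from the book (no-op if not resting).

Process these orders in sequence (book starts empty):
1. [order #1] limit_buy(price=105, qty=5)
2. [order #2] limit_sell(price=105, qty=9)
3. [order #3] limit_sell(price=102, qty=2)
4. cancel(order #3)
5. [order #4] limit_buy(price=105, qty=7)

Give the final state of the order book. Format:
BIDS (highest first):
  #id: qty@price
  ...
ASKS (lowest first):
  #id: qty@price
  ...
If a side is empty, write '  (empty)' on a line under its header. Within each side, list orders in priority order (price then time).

After op 1 [order #1] limit_buy(price=105, qty=5): fills=none; bids=[#1:5@105] asks=[-]
After op 2 [order #2] limit_sell(price=105, qty=9): fills=#1x#2:5@105; bids=[-] asks=[#2:4@105]
After op 3 [order #3] limit_sell(price=102, qty=2): fills=none; bids=[-] asks=[#3:2@102 #2:4@105]
After op 4 cancel(order #3): fills=none; bids=[-] asks=[#2:4@105]
After op 5 [order #4] limit_buy(price=105, qty=7): fills=#4x#2:4@105; bids=[#4:3@105] asks=[-]

Answer: BIDS (highest first):
  #4: 3@105
ASKS (lowest first):
  (empty)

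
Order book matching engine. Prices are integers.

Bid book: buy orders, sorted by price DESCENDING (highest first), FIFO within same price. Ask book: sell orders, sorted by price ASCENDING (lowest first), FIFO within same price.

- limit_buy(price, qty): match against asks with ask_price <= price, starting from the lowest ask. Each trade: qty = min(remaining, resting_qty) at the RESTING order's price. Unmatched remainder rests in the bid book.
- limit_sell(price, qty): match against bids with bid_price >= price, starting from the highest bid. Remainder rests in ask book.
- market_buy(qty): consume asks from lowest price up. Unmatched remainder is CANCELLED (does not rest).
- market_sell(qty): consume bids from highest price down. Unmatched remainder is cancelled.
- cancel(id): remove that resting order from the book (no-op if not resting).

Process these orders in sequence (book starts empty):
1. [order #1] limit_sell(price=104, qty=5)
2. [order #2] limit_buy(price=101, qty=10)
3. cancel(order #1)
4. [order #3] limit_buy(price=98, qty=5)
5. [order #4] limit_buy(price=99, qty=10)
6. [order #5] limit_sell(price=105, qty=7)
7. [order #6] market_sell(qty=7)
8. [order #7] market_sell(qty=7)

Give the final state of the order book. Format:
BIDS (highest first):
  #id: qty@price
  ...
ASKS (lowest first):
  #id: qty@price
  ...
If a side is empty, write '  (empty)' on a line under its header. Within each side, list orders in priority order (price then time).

After op 1 [order #1] limit_sell(price=104, qty=5): fills=none; bids=[-] asks=[#1:5@104]
After op 2 [order #2] limit_buy(price=101, qty=10): fills=none; bids=[#2:10@101] asks=[#1:5@104]
After op 3 cancel(order #1): fills=none; bids=[#2:10@101] asks=[-]
After op 4 [order #3] limit_buy(price=98, qty=5): fills=none; bids=[#2:10@101 #3:5@98] asks=[-]
After op 5 [order #4] limit_buy(price=99, qty=10): fills=none; bids=[#2:10@101 #4:10@99 #3:5@98] asks=[-]
After op 6 [order #5] limit_sell(price=105, qty=7): fills=none; bids=[#2:10@101 #4:10@99 #3:5@98] asks=[#5:7@105]
After op 7 [order #6] market_sell(qty=7): fills=#2x#6:7@101; bids=[#2:3@101 #4:10@99 #3:5@98] asks=[#5:7@105]
After op 8 [order #7] market_sell(qty=7): fills=#2x#7:3@101 #4x#7:4@99; bids=[#4:6@99 #3:5@98] asks=[#5:7@105]

Answer: BIDS (highest first):
  #4: 6@99
  #3: 5@98
ASKS (lowest first):
  #5: 7@105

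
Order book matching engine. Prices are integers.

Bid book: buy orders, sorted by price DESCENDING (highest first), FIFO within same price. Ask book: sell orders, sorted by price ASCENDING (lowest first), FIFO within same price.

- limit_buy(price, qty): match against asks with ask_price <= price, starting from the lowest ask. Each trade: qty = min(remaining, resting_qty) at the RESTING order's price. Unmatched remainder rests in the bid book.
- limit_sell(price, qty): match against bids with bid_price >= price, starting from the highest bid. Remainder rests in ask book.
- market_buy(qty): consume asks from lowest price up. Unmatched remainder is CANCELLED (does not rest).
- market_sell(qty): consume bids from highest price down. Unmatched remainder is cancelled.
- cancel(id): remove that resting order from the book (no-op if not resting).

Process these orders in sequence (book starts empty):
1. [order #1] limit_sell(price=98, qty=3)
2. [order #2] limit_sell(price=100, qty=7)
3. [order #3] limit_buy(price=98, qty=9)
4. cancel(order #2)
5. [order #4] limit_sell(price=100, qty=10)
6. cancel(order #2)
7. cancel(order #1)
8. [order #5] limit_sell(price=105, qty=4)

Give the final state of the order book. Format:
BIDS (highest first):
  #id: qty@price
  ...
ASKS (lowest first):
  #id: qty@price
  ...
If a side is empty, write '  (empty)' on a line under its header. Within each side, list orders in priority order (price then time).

After op 1 [order #1] limit_sell(price=98, qty=3): fills=none; bids=[-] asks=[#1:3@98]
After op 2 [order #2] limit_sell(price=100, qty=7): fills=none; bids=[-] asks=[#1:3@98 #2:7@100]
After op 3 [order #3] limit_buy(price=98, qty=9): fills=#3x#1:3@98; bids=[#3:6@98] asks=[#2:7@100]
After op 4 cancel(order #2): fills=none; bids=[#3:6@98] asks=[-]
After op 5 [order #4] limit_sell(price=100, qty=10): fills=none; bids=[#3:6@98] asks=[#4:10@100]
After op 6 cancel(order #2): fills=none; bids=[#3:6@98] asks=[#4:10@100]
After op 7 cancel(order #1): fills=none; bids=[#3:6@98] asks=[#4:10@100]
After op 8 [order #5] limit_sell(price=105, qty=4): fills=none; bids=[#3:6@98] asks=[#4:10@100 #5:4@105]

Answer: BIDS (highest first):
  #3: 6@98
ASKS (lowest first):
  #4: 10@100
  #5: 4@105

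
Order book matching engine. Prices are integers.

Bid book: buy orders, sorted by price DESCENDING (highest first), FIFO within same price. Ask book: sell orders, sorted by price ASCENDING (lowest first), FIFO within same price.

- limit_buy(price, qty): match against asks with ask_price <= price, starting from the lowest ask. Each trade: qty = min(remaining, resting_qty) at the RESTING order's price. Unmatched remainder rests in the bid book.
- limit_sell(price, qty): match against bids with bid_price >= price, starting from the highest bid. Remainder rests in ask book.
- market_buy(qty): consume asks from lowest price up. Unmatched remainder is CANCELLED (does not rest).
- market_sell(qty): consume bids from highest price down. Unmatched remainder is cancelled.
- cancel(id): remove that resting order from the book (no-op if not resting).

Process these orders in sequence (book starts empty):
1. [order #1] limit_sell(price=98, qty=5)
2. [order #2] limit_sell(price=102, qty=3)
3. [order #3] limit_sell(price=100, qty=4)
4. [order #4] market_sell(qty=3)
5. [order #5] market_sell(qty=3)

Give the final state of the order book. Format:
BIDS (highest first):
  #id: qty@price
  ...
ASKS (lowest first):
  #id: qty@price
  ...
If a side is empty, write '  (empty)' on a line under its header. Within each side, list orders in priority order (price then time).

Answer: BIDS (highest first):
  (empty)
ASKS (lowest first):
  #1: 5@98
  #3: 4@100
  #2: 3@102

Derivation:
After op 1 [order #1] limit_sell(price=98, qty=5): fills=none; bids=[-] asks=[#1:5@98]
After op 2 [order #2] limit_sell(price=102, qty=3): fills=none; bids=[-] asks=[#1:5@98 #2:3@102]
After op 3 [order #3] limit_sell(price=100, qty=4): fills=none; bids=[-] asks=[#1:5@98 #3:4@100 #2:3@102]
After op 4 [order #4] market_sell(qty=3): fills=none; bids=[-] asks=[#1:5@98 #3:4@100 #2:3@102]
After op 5 [order #5] market_sell(qty=3): fills=none; bids=[-] asks=[#1:5@98 #3:4@100 #2:3@102]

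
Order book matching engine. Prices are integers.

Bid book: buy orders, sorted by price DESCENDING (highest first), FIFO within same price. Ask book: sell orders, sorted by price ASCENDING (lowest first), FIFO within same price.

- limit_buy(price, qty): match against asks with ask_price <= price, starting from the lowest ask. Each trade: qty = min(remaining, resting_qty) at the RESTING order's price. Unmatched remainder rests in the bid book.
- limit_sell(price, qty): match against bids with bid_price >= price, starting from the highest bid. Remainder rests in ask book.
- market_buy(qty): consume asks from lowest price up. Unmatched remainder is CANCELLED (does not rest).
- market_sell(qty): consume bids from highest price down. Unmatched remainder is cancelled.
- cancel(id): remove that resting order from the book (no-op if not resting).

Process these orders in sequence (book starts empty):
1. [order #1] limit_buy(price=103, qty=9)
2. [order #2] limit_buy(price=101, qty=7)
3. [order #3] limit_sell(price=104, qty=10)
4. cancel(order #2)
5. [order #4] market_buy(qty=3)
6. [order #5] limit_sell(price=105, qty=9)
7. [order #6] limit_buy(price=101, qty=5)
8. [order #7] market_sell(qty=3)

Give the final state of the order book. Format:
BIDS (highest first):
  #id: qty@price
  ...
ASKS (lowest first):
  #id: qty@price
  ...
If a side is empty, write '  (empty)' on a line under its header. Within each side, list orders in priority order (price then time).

After op 1 [order #1] limit_buy(price=103, qty=9): fills=none; bids=[#1:9@103] asks=[-]
After op 2 [order #2] limit_buy(price=101, qty=7): fills=none; bids=[#1:9@103 #2:7@101] asks=[-]
After op 3 [order #3] limit_sell(price=104, qty=10): fills=none; bids=[#1:9@103 #2:7@101] asks=[#3:10@104]
After op 4 cancel(order #2): fills=none; bids=[#1:9@103] asks=[#3:10@104]
After op 5 [order #4] market_buy(qty=3): fills=#4x#3:3@104; bids=[#1:9@103] asks=[#3:7@104]
After op 6 [order #5] limit_sell(price=105, qty=9): fills=none; bids=[#1:9@103] asks=[#3:7@104 #5:9@105]
After op 7 [order #6] limit_buy(price=101, qty=5): fills=none; bids=[#1:9@103 #6:5@101] asks=[#3:7@104 #5:9@105]
After op 8 [order #7] market_sell(qty=3): fills=#1x#7:3@103; bids=[#1:6@103 #6:5@101] asks=[#3:7@104 #5:9@105]

Answer: BIDS (highest first):
  #1: 6@103
  #6: 5@101
ASKS (lowest first):
  #3: 7@104
  #5: 9@105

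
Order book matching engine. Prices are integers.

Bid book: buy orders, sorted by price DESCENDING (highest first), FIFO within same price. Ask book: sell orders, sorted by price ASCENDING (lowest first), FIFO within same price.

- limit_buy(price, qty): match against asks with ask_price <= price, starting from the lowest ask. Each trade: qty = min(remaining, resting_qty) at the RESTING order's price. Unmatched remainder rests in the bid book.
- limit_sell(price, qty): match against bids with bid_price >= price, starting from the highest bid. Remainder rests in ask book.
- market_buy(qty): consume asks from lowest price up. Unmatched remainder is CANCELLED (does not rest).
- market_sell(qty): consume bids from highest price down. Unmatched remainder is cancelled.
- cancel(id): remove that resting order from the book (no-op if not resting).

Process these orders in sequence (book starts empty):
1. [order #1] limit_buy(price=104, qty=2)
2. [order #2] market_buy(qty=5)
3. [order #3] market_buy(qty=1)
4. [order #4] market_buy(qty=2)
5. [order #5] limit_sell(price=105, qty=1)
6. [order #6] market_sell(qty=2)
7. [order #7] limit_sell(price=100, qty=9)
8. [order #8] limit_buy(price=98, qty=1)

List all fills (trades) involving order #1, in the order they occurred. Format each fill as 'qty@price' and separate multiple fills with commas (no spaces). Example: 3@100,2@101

After op 1 [order #1] limit_buy(price=104, qty=2): fills=none; bids=[#1:2@104] asks=[-]
After op 2 [order #2] market_buy(qty=5): fills=none; bids=[#1:2@104] asks=[-]
After op 3 [order #3] market_buy(qty=1): fills=none; bids=[#1:2@104] asks=[-]
After op 4 [order #4] market_buy(qty=2): fills=none; bids=[#1:2@104] asks=[-]
After op 5 [order #5] limit_sell(price=105, qty=1): fills=none; bids=[#1:2@104] asks=[#5:1@105]
After op 6 [order #6] market_sell(qty=2): fills=#1x#6:2@104; bids=[-] asks=[#5:1@105]
After op 7 [order #7] limit_sell(price=100, qty=9): fills=none; bids=[-] asks=[#7:9@100 #5:1@105]
After op 8 [order #8] limit_buy(price=98, qty=1): fills=none; bids=[#8:1@98] asks=[#7:9@100 #5:1@105]

Answer: 2@104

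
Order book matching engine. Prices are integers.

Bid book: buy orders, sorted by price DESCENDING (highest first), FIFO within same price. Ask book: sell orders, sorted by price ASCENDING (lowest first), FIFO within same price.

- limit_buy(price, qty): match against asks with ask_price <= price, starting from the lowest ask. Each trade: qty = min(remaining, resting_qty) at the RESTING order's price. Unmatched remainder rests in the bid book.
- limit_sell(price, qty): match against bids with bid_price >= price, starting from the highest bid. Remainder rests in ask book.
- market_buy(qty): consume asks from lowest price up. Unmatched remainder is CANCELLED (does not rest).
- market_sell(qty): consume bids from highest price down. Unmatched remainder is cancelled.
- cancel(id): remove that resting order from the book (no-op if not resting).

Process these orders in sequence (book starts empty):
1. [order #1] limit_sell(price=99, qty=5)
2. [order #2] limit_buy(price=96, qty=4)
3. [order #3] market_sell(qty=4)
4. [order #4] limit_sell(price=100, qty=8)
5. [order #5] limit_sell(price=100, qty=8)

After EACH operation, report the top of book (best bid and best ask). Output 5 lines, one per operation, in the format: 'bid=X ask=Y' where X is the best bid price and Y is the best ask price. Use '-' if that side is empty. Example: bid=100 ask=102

After op 1 [order #1] limit_sell(price=99, qty=5): fills=none; bids=[-] asks=[#1:5@99]
After op 2 [order #2] limit_buy(price=96, qty=4): fills=none; bids=[#2:4@96] asks=[#1:5@99]
After op 3 [order #3] market_sell(qty=4): fills=#2x#3:4@96; bids=[-] asks=[#1:5@99]
After op 4 [order #4] limit_sell(price=100, qty=8): fills=none; bids=[-] asks=[#1:5@99 #4:8@100]
After op 5 [order #5] limit_sell(price=100, qty=8): fills=none; bids=[-] asks=[#1:5@99 #4:8@100 #5:8@100]

Answer: bid=- ask=99
bid=96 ask=99
bid=- ask=99
bid=- ask=99
bid=- ask=99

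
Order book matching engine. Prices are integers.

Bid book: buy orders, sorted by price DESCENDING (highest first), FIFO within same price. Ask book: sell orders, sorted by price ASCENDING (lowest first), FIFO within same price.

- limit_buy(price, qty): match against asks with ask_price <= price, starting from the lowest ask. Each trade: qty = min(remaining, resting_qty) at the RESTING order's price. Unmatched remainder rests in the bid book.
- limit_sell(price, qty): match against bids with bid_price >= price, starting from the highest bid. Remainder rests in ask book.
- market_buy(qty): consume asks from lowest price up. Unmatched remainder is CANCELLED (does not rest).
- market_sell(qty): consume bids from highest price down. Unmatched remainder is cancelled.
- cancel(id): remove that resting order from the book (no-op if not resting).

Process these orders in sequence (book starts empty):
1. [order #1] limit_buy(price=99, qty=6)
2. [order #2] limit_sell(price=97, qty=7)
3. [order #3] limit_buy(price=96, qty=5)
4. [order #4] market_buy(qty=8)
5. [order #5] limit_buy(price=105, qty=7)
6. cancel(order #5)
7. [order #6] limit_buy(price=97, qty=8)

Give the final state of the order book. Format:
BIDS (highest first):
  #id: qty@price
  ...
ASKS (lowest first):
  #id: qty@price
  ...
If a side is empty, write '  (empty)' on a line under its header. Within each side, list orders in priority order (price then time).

After op 1 [order #1] limit_buy(price=99, qty=6): fills=none; bids=[#1:6@99] asks=[-]
After op 2 [order #2] limit_sell(price=97, qty=7): fills=#1x#2:6@99; bids=[-] asks=[#2:1@97]
After op 3 [order #3] limit_buy(price=96, qty=5): fills=none; bids=[#3:5@96] asks=[#2:1@97]
After op 4 [order #4] market_buy(qty=8): fills=#4x#2:1@97; bids=[#3:5@96] asks=[-]
After op 5 [order #5] limit_buy(price=105, qty=7): fills=none; bids=[#5:7@105 #3:5@96] asks=[-]
After op 6 cancel(order #5): fills=none; bids=[#3:5@96] asks=[-]
After op 7 [order #6] limit_buy(price=97, qty=8): fills=none; bids=[#6:8@97 #3:5@96] asks=[-]

Answer: BIDS (highest first):
  #6: 8@97
  #3: 5@96
ASKS (lowest first):
  (empty)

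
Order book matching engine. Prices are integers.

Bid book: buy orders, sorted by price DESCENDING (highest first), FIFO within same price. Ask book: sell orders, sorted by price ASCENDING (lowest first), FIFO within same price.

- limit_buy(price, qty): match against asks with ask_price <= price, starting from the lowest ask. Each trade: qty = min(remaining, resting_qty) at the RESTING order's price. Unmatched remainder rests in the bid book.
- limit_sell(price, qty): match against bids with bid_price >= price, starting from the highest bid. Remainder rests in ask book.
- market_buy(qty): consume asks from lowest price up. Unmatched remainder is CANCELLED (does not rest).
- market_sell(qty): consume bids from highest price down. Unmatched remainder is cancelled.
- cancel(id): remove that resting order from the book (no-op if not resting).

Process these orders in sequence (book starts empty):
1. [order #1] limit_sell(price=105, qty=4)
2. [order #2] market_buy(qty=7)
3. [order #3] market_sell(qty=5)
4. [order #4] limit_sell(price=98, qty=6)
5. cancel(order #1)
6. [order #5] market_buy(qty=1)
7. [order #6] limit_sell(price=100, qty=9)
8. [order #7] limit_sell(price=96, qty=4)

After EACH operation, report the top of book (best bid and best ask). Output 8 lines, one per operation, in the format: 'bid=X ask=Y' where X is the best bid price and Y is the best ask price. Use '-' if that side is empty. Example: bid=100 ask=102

Answer: bid=- ask=105
bid=- ask=-
bid=- ask=-
bid=- ask=98
bid=- ask=98
bid=- ask=98
bid=- ask=98
bid=- ask=96

Derivation:
After op 1 [order #1] limit_sell(price=105, qty=4): fills=none; bids=[-] asks=[#1:4@105]
After op 2 [order #2] market_buy(qty=7): fills=#2x#1:4@105; bids=[-] asks=[-]
After op 3 [order #3] market_sell(qty=5): fills=none; bids=[-] asks=[-]
After op 4 [order #4] limit_sell(price=98, qty=6): fills=none; bids=[-] asks=[#4:6@98]
After op 5 cancel(order #1): fills=none; bids=[-] asks=[#4:6@98]
After op 6 [order #5] market_buy(qty=1): fills=#5x#4:1@98; bids=[-] asks=[#4:5@98]
After op 7 [order #6] limit_sell(price=100, qty=9): fills=none; bids=[-] asks=[#4:5@98 #6:9@100]
After op 8 [order #7] limit_sell(price=96, qty=4): fills=none; bids=[-] asks=[#7:4@96 #4:5@98 #6:9@100]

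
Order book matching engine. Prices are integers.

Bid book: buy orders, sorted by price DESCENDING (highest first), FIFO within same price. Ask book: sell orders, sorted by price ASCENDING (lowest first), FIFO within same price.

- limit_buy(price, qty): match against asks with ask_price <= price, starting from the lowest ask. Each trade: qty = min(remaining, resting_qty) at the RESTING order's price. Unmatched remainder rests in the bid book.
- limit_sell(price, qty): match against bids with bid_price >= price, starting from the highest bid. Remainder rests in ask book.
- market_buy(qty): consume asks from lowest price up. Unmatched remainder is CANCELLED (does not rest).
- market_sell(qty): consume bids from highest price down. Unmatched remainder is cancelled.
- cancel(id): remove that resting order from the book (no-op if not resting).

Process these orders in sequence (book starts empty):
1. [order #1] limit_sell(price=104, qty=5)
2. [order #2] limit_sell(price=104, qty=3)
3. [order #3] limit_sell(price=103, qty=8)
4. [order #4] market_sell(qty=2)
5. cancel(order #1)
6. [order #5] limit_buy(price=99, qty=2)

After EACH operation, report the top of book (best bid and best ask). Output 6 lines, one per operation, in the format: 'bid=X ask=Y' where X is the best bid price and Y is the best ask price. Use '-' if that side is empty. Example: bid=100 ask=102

Answer: bid=- ask=104
bid=- ask=104
bid=- ask=103
bid=- ask=103
bid=- ask=103
bid=99 ask=103

Derivation:
After op 1 [order #1] limit_sell(price=104, qty=5): fills=none; bids=[-] asks=[#1:5@104]
After op 2 [order #2] limit_sell(price=104, qty=3): fills=none; bids=[-] asks=[#1:5@104 #2:3@104]
After op 3 [order #3] limit_sell(price=103, qty=8): fills=none; bids=[-] asks=[#3:8@103 #1:5@104 #2:3@104]
After op 4 [order #4] market_sell(qty=2): fills=none; bids=[-] asks=[#3:8@103 #1:5@104 #2:3@104]
After op 5 cancel(order #1): fills=none; bids=[-] asks=[#3:8@103 #2:3@104]
After op 6 [order #5] limit_buy(price=99, qty=2): fills=none; bids=[#5:2@99] asks=[#3:8@103 #2:3@104]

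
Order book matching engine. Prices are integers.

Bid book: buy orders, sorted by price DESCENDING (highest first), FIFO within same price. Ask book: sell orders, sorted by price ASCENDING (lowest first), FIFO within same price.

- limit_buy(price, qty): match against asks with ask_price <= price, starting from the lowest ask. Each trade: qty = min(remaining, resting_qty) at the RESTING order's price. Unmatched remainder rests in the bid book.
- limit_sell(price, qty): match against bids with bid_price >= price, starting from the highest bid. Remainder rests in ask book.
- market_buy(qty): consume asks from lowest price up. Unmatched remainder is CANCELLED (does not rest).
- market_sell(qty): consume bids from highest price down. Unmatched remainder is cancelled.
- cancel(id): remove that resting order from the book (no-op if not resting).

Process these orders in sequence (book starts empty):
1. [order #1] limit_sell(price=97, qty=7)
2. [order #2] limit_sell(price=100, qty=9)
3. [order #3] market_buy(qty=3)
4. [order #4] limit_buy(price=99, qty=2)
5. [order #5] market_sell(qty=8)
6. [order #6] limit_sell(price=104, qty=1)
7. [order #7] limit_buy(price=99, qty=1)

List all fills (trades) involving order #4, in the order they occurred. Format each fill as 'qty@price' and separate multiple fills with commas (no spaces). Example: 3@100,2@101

After op 1 [order #1] limit_sell(price=97, qty=7): fills=none; bids=[-] asks=[#1:7@97]
After op 2 [order #2] limit_sell(price=100, qty=9): fills=none; bids=[-] asks=[#1:7@97 #2:9@100]
After op 3 [order #3] market_buy(qty=3): fills=#3x#1:3@97; bids=[-] asks=[#1:4@97 #2:9@100]
After op 4 [order #4] limit_buy(price=99, qty=2): fills=#4x#1:2@97; bids=[-] asks=[#1:2@97 #2:9@100]
After op 5 [order #5] market_sell(qty=8): fills=none; bids=[-] asks=[#1:2@97 #2:9@100]
After op 6 [order #6] limit_sell(price=104, qty=1): fills=none; bids=[-] asks=[#1:2@97 #2:9@100 #6:1@104]
After op 7 [order #7] limit_buy(price=99, qty=1): fills=#7x#1:1@97; bids=[-] asks=[#1:1@97 #2:9@100 #6:1@104]

Answer: 2@97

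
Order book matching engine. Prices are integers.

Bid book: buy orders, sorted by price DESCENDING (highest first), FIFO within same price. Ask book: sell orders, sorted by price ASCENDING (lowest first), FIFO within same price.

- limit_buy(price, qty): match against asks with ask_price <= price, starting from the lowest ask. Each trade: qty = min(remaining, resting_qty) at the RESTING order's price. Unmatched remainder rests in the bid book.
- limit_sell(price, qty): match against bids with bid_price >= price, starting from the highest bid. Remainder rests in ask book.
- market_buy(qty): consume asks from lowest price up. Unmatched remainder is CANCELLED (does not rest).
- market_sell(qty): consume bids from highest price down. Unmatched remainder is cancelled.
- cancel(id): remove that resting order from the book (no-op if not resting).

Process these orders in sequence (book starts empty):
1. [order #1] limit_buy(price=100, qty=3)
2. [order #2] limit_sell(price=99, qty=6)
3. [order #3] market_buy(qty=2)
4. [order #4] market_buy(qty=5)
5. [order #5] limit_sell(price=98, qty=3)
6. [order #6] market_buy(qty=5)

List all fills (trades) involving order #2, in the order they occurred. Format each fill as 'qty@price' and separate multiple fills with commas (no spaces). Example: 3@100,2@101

Answer: 3@100,2@99,1@99

Derivation:
After op 1 [order #1] limit_buy(price=100, qty=3): fills=none; bids=[#1:3@100] asks=[-]
After op 2 [order #2] limit_sell(price=99, qty=6): fills=#1x#2:3@100; bids=[-] asks=[#2:3@99]
After op 3 [order #3] market_buy(qty=2): fills=#3x#2:2@99; bids=[-] asks=[#2:1@99]
After op 4 [order #4] market_buy(qty=5): fills=#4x#2:1@99; bids=[-] asks=[-]
After op 5 [order #5] limit_sell(price=98, qty=3): fills=none; bids=[-] asks=[#5:3@98]
After op 6 [order #6] market_buy(qty=5): fills=#6x#5:3@98; bids=[-] asks=[-]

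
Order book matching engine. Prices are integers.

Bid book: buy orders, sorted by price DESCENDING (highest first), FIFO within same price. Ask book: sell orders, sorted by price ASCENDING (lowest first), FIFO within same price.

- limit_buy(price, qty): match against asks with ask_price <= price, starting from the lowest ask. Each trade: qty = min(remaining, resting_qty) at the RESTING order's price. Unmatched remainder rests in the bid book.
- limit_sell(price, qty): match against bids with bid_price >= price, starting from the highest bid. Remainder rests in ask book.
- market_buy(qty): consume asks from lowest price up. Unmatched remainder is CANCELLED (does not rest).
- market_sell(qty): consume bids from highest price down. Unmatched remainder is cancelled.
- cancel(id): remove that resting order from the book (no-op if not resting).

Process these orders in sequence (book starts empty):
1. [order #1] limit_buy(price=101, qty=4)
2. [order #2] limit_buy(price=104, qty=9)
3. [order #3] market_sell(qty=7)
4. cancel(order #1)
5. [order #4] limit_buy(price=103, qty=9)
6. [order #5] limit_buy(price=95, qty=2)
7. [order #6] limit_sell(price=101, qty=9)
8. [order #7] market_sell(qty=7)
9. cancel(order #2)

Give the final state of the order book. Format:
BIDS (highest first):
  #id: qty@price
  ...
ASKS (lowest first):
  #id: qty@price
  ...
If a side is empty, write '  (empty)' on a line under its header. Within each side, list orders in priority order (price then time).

After op 1 [order #1] limit_buy(price=101, qty=4): fills=none; bids=[#1:4@101] asks=[-]
After op 2 [order #2] limit_buy(price=104, qty=9): fills=none; bids=[#2:9@104 #1:4@101] asks=[-]
After op 3 [order #3] market_sell(qty=7): fills=#2x#3:7@104; bids=[#2:2@104 #1:4@101] asks=[-]
After op 4 cancel(order #1): fills=none; bids=[#2:2@104] asks=[-]
After op 5 [order #4] limit_buy(price=103, qty=9): fills=none; bids=[#2:2@104 #4:9@103] asks=[-]
After op 6 [order #5] limit_buy(price=95, qty=2): fills=none; bids=[#2:2@104 #4:9@103 #5:2@95] asks=[-]
After op 7 [order #6] limit_sell(price=101, qty=9): fills=#2x#6:2@104 #4x#6:7@103; bids=[#4:2@103 #5:2@95] asks=[-]
After op 8 [order #7] market_sell(qty=7): fills=#4x#7:2@103 #5x#7:2@95; bids=[-] asks=[-]
After op 9 cancel(order #2): fills=none; bids=[-] asks=[-]

Answer: BIDS (highest first):
  (empty)
ASKS (lowest first):
  (empty)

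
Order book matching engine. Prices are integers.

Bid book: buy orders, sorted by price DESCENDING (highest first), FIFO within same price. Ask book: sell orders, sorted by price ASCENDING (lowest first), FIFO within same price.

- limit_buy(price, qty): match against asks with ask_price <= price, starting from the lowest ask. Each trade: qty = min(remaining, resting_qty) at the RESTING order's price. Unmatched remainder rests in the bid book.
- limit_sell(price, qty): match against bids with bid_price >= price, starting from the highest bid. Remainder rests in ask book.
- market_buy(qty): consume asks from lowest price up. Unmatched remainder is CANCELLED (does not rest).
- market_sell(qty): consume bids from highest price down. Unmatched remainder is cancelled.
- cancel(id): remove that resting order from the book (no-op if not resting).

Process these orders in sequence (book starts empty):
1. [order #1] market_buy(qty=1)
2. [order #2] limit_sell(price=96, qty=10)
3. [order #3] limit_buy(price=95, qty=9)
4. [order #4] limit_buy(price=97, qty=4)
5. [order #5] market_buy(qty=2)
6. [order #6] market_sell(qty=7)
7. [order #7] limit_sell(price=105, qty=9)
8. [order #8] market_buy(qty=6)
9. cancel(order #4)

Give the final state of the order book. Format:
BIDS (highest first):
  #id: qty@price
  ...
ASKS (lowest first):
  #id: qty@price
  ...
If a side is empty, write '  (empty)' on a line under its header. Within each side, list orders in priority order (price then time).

Answer: BIDS (highest first):
  #3: 2@95
ASKS (lowest first):
  #7: 7@105

Derivation:
After op 1 [order #1] market_buy(qty=1): fills=none; bids=[-] asks=[-]
After op 2 [order #2] limit_sell(price=96, qty=10): fills=none; bids=[-] asks=[#2:10@96]
After op 3 [order #3] limit_buy(price=95, qty=9): fills=none; bids=[#3:9@95] asks=[#2:10@96]
After op 4 [order #4] limit_buy(price=97, qty=4): fills=#4x#2:4@96; bids=[#3:9@95] asks=[#2:6@96]
After op 5 [order #5] market_buy(qty=2): fills=#5x#2:2@96; bids=[#3:9@95] asks=[#2:4@96]
After op 6 [order #6] market_sell(qty=7): fills=#3x#6:7@95; bids=[#3:2@95] asks=[#2:4@96]
After op 7 [order #7] limit_sell(price=105, qty=9): fills=none; bids=[#3:2@95] asks=[#2:4@96 #7:9@105]
After op 8 [order #8] market_buy(qty=6): fills=#8x#2:4@96 #8x#7:2@105; bids=[#3:2@95] asks=[#7:7@105]
After op 9 cancel(order #4): fills=none; bids=[#3:2@95] asks=[#7:7@105]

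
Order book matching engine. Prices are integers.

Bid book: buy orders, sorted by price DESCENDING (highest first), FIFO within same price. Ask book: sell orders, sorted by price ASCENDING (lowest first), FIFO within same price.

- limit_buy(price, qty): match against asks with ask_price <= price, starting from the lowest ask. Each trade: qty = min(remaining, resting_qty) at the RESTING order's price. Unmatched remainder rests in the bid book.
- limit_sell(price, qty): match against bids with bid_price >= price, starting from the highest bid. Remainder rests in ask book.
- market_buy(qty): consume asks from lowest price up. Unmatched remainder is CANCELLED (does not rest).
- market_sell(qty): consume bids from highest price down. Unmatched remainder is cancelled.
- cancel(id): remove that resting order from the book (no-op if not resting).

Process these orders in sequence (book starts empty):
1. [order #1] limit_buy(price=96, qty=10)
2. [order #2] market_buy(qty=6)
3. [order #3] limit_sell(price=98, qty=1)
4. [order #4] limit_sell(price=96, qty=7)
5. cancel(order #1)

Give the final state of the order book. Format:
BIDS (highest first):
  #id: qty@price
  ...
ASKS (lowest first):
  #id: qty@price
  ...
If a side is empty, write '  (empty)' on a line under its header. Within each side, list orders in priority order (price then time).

Answer: BIDS (highest first):
  (empty)
ASKS (lowest first):
  #3: 1@98

Derivation:
After op 1 [order #1] limit_buy(price=96, qty=10): fills=none; bids=[#1:10@96] asks=[-]
After op 2 [order #2] market_buy(qty=6): fills=none; bids=[#1:10@96] asks=[-]
After op 3 [order #3] limit_sell(price=98, qty=1): fills=none; bids=[#1:10@96] asks=[#3:1@98]
After op 4 [order #4] limit_sell(price=96, qty=7): fills=#1x#4:7@96; bids=[#1:3@96] asks=[#3:1@98]
After op 5 cancel(order #1): fills=none; bids=[-] asks=[#3:1@98]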